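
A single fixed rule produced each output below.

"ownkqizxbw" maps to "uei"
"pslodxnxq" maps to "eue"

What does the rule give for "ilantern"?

The transformation: shift every letter 7 places forward in the alphabet (wrapping around), then keep only the vowels.
Starting from "ilantern": after the first operation, "pshualyu"; after the second, "uau".

uau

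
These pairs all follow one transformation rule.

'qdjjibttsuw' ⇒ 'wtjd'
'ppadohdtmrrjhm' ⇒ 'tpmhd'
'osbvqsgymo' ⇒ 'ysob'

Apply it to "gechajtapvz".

zpga

Rule — sort the characters into reverse alphabetical order, then keep one character in every 3, starting at position 1 (positions 1st, 4th, 7th, ...).
Doing the same to "gechajtapvz": "zpga".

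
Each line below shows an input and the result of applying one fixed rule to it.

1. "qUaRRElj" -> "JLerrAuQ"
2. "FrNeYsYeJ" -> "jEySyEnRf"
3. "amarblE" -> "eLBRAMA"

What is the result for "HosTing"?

GNItSOh

Rule — flip the case of every letter, then reverse the string.
"HosTing" → "hOStING" → "GNItSOh".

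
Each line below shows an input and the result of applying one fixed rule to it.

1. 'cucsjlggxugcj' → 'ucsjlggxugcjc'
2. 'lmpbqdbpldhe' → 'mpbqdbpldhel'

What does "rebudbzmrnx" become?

Each output is the input with this applied: move the first character to the end.
"rebudbzmrnx" → "ebudbzmrnxr".

ebudbzmrnxr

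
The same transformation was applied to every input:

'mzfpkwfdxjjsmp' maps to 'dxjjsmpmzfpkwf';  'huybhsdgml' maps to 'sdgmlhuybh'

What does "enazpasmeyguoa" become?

meyguoaenazpas

Looking at the pairs, the operation is to swap the front and back halves of the string.
Applying that to "enazpasmeyguoa" gives "meyguoaenazpas".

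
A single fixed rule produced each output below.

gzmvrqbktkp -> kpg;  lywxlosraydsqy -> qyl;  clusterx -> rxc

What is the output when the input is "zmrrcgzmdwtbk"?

bkz

What's happening: move the first character to the end, then keep only the last 3 characters.
For "zmrrcgzmdwtbk", step one produces "mrrcgzmdwtbkz"; step two turns that into "bkz".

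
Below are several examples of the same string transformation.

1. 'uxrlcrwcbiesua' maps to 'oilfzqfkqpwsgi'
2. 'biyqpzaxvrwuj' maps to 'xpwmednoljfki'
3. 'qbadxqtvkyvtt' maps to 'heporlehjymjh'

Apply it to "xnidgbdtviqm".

The pattern: shift every letter 12 places backward in the alphabet (wrapping around), then move the last character to the front.
Working it through for "xnidgbdtviqm": intermediate "lbwruprhjwea", final "albwruprhjwe".
(Check on "qbadxqtvkyvtt": → "eporlehjymjhh" → "heporlehjymjh" ✓)

albwruprhjwe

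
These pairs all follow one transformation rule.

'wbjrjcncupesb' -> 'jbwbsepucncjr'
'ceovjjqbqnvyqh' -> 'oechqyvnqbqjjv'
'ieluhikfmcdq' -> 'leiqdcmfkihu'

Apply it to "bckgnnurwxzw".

Each output is the input with this applied: move the first 3 characters to the end (rotate left by 3), then reverse the string.
On "bckgnnurwxzw": the first step gives "gnnurwxzwbck", and the second then gives "kcbwzxwrunng".

kcbwzxwrunng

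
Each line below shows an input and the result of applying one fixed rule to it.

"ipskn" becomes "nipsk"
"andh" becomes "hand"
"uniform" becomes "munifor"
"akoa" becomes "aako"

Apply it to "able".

eabl

The rule is to move the last character to the front.
Doing the same to "able": "eabl".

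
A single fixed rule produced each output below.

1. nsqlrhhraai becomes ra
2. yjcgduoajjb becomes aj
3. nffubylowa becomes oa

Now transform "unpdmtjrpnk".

The rule is to keep every other character starting from the second (positions 2nd, 4th, 6th, ...), then delete the first 3 characters.
Working it through for "unpdmtjrpnk": intermediate "ndtrn", final "rn".
(Check on "nsqlrhhraai": → "slhra" → "ra" ✓)

rn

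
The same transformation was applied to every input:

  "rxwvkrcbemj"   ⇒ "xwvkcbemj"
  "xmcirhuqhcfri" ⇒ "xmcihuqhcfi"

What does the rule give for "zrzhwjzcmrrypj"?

zzhwjzcmypj

The rule is to remove every "r".
For "zrzhwjzcmrrypj" the result is "zzhwjzcmypj".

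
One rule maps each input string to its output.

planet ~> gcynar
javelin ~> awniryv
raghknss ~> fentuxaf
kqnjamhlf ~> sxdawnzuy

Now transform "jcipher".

ewpvcur

The pattern: move the last character to the front, then shift every letter 13 places forward in the alphabet (wrapping around) — i.e. ROT13.
Applying both steps to "jcipher": "rjciphe", then "ewpvcur".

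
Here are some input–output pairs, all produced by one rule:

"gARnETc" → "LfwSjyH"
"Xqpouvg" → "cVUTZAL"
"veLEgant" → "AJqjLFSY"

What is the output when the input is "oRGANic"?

Each output is the input with this applied: shift every letter 5 places forward in the alphabet (wrapping around), then flip the case of every letter.
Working it through for "oRGANic": intermediate "tWLFSnh", final "TwlfsNH".

TwlfsNH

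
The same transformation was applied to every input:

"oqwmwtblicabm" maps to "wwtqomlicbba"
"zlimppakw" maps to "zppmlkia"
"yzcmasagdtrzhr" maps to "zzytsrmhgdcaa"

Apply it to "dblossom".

The rule is to delete the last character, then sort the characters into reverse alphabetical order.
Applying both steps to "dblossom": "dblosso", then "ssooldb".

ssooldb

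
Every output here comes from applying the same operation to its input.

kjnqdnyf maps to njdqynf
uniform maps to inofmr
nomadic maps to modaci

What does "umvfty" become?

vmtfy

Each output is the input with this applied: delete the first character, then swap each adjacent pair of characters (1↔2, 3↔4, ...).
On "umvfty": the first step gives "mvfty", and the second then gives "vmtfy".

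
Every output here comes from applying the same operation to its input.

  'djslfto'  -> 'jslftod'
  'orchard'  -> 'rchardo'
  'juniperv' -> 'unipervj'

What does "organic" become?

The rule is to move the first character to the end.
Applying that to "organic" gives "rganico".

rganico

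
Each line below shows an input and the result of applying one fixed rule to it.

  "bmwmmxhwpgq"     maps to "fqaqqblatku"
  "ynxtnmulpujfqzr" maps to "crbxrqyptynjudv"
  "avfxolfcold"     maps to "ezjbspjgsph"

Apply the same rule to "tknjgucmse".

Rule — shift every letter 4 places forward in the alphabet (wrapping around).
For "tknjgucmse" the result is "xornkygqwi".

xornkygqwi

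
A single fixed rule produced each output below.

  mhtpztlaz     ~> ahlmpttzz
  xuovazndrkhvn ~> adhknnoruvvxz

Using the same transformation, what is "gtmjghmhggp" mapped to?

gggghhjmmpt

Rule — sort the characters into alphabetical order.
For "gtmjghmhggp" the result is "gggghhjmmpt".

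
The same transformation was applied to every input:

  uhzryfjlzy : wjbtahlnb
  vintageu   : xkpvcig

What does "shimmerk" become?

ujkoogt

Rule — delete the last character, then shift every letter 2 places forward in the alphabet (wrapping around).
Applying both steps to "shimmerk": "shimmer", then "ujkoogt".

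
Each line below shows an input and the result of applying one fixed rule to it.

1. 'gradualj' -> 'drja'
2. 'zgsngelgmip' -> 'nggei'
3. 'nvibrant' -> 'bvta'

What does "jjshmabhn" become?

Rule — keep every other character starting from the second (positions 2nd, 4th, 6th, ...), then swap each adjacent pair of characters (1↔2, 3↔4, ...).
On "jjshmabhn": the first step gives "jhah", and the second then gives "hjha".

hjha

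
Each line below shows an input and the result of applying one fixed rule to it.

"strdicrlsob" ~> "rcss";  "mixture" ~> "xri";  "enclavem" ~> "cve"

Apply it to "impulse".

psm

The pattern: move the first 2 characters to the end (rotate left by 2), then keep one character in every 3, starting at position 1 (positions 1st, 4th, 7th, ...).
Working it through for "impulse": intermediate "pulseim", final "psm".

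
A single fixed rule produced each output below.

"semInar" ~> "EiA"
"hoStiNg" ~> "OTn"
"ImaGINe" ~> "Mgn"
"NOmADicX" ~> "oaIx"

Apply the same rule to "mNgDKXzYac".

ndxyC

The rule is to keep every other character starting from the second (positions 2nd, 4th, 6th, ...), then flip the case of every letter.
For "mNgDKXzYac", step one produces "NDXYc"; step two turns that into "ndxyC".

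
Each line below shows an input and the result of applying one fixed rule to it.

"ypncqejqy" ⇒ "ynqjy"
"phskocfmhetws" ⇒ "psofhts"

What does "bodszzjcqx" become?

bdzjq

What's happening: keep every other character starting from the first (positions 1st, 3rd, 5th, ...).
On "bodszzjcqx" that produces "bdzjq".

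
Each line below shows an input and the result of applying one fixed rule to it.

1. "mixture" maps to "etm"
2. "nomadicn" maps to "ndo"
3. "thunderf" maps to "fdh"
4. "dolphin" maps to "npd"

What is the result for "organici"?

inr

Rule — reverse the string, then keep one character in every 3, starting at position 1 (positions 1st, 4th, 7th, ...).
"organici" → "icinagro" → "inr".
(Check on "thunderf": → "frednuht" → "fdh" ✓)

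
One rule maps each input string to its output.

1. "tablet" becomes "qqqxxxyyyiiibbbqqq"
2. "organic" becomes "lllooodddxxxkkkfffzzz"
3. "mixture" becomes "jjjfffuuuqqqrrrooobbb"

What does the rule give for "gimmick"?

The transformation: shift every letter 3 places backward in the alphabet (wrapping around), then repeat every character 3 times.
On "gimmick": the first step gives "dfjjfzh", and the second then gives "dddfffjjjjjjfffzzzhhh".
(Check on "organic": → "lodxkfz" → "lllooodddxxxkkkfffzzz" ✓)

dddfffjjjjjjfffzzzhhh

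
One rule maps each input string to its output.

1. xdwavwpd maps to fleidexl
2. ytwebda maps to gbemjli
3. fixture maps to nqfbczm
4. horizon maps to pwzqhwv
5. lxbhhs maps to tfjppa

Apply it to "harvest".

pizdmab

The rule is to shift every letter 8 places forward in the alphabet (wrapping around).
On "harvest" that produces "pizdmab".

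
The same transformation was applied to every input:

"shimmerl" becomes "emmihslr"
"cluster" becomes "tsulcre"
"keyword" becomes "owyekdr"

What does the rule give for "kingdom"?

dgnikmo

Rule — move the last 2 characters to the front (rotate right by 2), then reverse the string.
Starting from "kingdom": after the first operation, "omkingd"; after the second, "dgnikmo".
(Check on "cluster": → "erclust" → "tsulcre" ✓)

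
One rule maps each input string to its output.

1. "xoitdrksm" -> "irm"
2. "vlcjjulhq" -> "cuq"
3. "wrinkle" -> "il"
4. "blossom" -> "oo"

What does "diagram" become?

In each case the input is transformed by: keep one character in every 3, starting at position 3 (positions 3rd, 6th, 9th, ...).
Applying that to "diagram" gives "aa".

aa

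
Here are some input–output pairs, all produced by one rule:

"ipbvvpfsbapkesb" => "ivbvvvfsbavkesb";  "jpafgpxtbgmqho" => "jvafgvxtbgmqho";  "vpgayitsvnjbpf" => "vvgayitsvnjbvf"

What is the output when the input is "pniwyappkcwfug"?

In each case the input is transformed by: replace every "p" with "v".
On "pniwyappkcwfug" that produces "vniwyavvkcwfug".

vniwyavvkcwfug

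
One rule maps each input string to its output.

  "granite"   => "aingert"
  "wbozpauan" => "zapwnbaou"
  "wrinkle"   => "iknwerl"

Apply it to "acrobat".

rboatca

Each output is the input with this applied: take characters alternately from the front and the back (1st, last, 2nd, 2nd-last, ...), then move the last 3 characters to the front (rotate right by 3).
For "acrobat", step one produces "atcarbo"; step two turns that into "rboatca".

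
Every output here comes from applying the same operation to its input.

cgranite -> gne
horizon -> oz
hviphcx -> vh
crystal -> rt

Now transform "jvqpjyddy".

The pattern: keep one character in every 3, starting at position 2 (positions 2nd, 5th, 8th, ...).
On "jvqpjyddy" that produces "vjd".

vjd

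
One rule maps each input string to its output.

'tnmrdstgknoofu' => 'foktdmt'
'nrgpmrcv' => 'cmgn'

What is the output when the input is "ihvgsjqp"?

Each output is the input with this applied: reverse the string, then keep every other character starting from the second (positions 2nd, 4th, 6th, ...).
"ihvgsjqp" → "pqjsgvhi" → "qsvi".

qsvi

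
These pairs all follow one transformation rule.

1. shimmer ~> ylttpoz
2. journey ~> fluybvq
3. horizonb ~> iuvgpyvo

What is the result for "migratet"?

alahynpt

Looking at the pairs, the operation is to shift every letter 7 places forward in the alphabet (wrapping around), then reverse the string.
Applying both steps to "migratet": "tpnyhala", then "alahynpt".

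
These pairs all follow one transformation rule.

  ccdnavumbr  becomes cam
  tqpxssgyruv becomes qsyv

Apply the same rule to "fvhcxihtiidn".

Looking at the pairs, the operation is to keep one character in every 3, starting at position 2 (positions 2nd, 5th, 8th, ...).
Applying that to "fvhcxihtiidn" gives "vxtd".

vxtd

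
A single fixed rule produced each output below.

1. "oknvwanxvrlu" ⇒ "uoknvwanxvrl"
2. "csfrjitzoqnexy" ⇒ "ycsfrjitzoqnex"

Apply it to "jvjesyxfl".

ljvjesyxf

In each case the input is transformed by: move the last character to the front.
"jvjesyxfl" → "ljvjesyxf".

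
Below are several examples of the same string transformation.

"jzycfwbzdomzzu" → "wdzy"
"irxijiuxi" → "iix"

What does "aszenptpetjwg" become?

pewz

The pattern: keep one character in every 3, starting at position 3 (positions 3rd, 6th, 9th, ...), then move the first character to the end.
Applying both steps to "aszenptpetjwg": "zpew", then "pewz".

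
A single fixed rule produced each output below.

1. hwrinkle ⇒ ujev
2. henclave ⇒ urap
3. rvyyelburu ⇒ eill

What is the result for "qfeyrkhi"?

dsrl

Rule — shift every letter 13 places forward in the alphabet (wrapping around) — i.e. ROT13, then keep only the first 4 characters.
Applying both steps to "qfeyrkhi": "dsrlexuv", then "dsrl".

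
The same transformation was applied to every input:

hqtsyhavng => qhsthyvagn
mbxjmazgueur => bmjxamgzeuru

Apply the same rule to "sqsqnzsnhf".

qsqsznnsfh

The transformation: swap each adjacent pair of characters (1↔2, 3↔4, ...).
"sqsqnzsnhf" → "qsqsznnsfh".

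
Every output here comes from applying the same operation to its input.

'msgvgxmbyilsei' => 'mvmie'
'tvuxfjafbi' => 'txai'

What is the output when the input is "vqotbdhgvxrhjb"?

vthxj

The rule is to keep one character in every 3, starting at position 1 (positions 1st, 4th, 7th, ...).
For "vqotbdhgvxrhjb" the result is "vthxj".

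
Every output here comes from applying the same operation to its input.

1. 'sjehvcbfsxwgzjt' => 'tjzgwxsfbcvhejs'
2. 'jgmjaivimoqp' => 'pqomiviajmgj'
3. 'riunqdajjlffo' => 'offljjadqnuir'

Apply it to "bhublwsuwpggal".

laggpwuswlbuhb

Rule — reverse the string.
For "bhublwsuwpggal" the result is "laggpwuswlbuhb".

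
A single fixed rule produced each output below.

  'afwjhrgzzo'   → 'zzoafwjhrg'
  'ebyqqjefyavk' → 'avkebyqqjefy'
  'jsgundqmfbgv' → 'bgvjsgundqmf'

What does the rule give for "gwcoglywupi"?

upigwcoglyw

The transformation: move the last 3 characters to the front (rotate right by 3).
For "gwcoglywupi" the result is "upigwcoglyw".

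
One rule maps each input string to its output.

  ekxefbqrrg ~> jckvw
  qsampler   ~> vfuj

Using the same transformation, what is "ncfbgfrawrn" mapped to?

Rule — shift every letter 5 places forward in the alphabet (wrapping around), then keep every other character starting from the first (positions 1st, 3rd, 5th, ...).
"ncfbgfrawrn" → "shkglkwfbws" → "sklwbs".
(Check on "qsampler": → "vxfruqjw" → "vfuj" ✓)

sklwbs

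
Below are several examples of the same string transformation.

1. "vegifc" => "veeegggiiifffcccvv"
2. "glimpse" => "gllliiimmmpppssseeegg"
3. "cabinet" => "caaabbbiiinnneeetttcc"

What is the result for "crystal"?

The rule is to repeat every character 3 times, then move the first 2 characters to the end (rotate left by 2).
Working it through for "crystal": intermediate "cccrrryyyssstttaaalll", final "crrryyyssstttaaalllcc".
(Check on "vegifc": → "vvveeegggiiifffccc" → "veeegggiiifffcccvv" ✓)

crrryyyssstttaaalllcc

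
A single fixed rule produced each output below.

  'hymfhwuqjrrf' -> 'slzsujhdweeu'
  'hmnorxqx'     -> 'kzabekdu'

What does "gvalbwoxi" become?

Looking at the pairs, the operation is to shift every letter 13 places forward in the alphabet (wrapping around) — i.e. ROT13, then swap the first and last characters.
Working it through for "gvalbwoxi": intermediate "tinyojbkv", final "vinyojbkt".

vinyojbkt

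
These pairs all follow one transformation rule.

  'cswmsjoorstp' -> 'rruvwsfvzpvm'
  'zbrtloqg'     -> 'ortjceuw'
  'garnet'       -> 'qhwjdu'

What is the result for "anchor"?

Looking at the pairs, the operation is to swap the front and back halves of the string, then shift every letter 3 places forward in the alphabet (wrapping around).
"anchor" → "krudqf".

krudqf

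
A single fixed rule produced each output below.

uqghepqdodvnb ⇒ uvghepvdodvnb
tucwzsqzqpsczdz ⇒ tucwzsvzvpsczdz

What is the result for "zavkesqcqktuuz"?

The pattern: replace every "q" with "v".
On "zavkesqcqktuuz" that produces "zavkesvcvktuuz".

zavkesvcvktuuz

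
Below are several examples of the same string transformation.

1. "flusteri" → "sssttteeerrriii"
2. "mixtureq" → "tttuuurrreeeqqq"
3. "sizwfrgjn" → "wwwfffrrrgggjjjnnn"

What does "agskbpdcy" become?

kkkbbbpppdddcccyyy

Looking at the pairs, the operation is to delete the first 3 characters, then repeat every character 3 times.
Working it through for "agskbpdcy": intermediate "kbpdcy", final "kkkbbbpppdddcccyyy".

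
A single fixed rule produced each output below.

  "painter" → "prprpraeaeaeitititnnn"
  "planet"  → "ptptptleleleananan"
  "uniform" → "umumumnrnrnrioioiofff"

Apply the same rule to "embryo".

eoeoeomymymybrbrbr

The rule is to repeat every character 3 times, then take characters alternately from the front and the back (1st, last, 2nd, 2nd-last, ...).
Applying both steps to "embryo": "eeemmmbbbrrryyyooo", then "eoeoeomymymybrbrbr".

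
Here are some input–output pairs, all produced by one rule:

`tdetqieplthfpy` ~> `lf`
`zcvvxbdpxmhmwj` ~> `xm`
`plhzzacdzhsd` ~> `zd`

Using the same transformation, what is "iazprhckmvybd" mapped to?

mb

Rule — keep one character in every 3, starting at position 3 (positions 3rd, 6th, 9th, ...), then keep only the last 2 characters.
Applying both steps to "iazprhckmvybd": "zhmb", then "mb".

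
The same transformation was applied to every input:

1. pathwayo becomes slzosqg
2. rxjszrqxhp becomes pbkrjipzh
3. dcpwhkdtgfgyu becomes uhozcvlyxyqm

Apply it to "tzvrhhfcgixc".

rnjzzxuyapu

Each output is the input with this applied: delete the first character, then shift every letter 8 places backward in the alphabet (wrapping around).
Applying both steps to "tzvrhhfcgixc": "zvrhhfcgixc", then "rnjzzxuyapu".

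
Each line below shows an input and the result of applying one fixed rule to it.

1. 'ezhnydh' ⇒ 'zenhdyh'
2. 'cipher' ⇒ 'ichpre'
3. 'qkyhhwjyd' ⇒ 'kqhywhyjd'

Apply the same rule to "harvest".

In each case the input is transformed by: swap each adjacent pair of characters (1↔2, 3↔4, ...).
"harvest" → "ahvrset".

ahvrset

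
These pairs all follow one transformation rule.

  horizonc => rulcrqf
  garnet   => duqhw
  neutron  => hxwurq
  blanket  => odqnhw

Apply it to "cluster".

The rule is to delete the first character, then shift every letter 3 places forward in the alphabet (wrapping around).
Working it through for "cluster": intermediate "luster", final "oxvwhu".

oxvwhu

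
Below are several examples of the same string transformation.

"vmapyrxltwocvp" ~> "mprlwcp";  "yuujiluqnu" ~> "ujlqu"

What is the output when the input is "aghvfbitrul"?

gvbtu

The transformation: keep every other character starting from the second (positions 2nd, 4th, 6th, ...).
So "aghvfbitrul" becomes "gvbtu".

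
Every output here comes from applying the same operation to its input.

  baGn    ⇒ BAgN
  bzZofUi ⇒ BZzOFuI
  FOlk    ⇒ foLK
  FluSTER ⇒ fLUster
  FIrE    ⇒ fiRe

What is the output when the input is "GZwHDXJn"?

What's happening: flip the case of every letter.
Doing the same to "GZwHDXJn": "gzWhdxjN".

gzWhdxjN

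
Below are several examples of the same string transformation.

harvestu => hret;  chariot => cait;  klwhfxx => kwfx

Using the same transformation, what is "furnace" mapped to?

In each case the input is transformed by: keep every other character starting from the first (positions 1st, 3rd, 5th, ...).
"furnace" → "frae".

frae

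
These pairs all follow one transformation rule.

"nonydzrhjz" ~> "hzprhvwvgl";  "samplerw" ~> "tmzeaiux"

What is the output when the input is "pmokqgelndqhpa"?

Rule — swap the front and back halves of the string, then shift every letter 8 places forward in the alphabet (wrapping around).
For "pmokqgelndqhpa", step one produces "lndqhpapmokqge"; step two turns that into "tvlypxixuwsyom".

tvlypxixuwsyom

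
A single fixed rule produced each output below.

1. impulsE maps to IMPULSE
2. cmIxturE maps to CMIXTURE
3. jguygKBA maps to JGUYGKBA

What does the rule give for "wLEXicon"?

Looking at the pairs, the operation is to convert every letter to uppercase.
Applying that to "wLEXicon" gives "WLEXICON".

WLEXICON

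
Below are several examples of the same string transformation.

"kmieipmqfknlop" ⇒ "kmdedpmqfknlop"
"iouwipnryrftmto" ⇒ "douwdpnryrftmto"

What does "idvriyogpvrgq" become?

ddvrdyogpvrgq

In each case the input is transformed by: replace every "i" with "d".
For "idvriyogpvrgq" the result is "ddvrdyogpvrgq".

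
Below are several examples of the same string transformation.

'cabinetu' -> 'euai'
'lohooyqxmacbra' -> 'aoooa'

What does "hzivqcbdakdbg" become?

The pattern: move the last 3 characters to the front (rotate right by 3), then keep only the vowels.
For "hzivqcbdakdbg" the result is "ia".
(Check on "cabinetu": → "etucabin" → "euai" ✓)

ia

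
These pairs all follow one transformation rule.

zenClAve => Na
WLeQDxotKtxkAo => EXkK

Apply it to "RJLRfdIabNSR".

Looking at the pairs, the operation is to flip the case of every letter, then keep one character in every 3, starting at position 3 (positions 3rd, 6th, 9th, ...).
Applying both steps to "RJLRfdIabNSR": "rjlrFDiABnsr", then "lDBr".

lDBr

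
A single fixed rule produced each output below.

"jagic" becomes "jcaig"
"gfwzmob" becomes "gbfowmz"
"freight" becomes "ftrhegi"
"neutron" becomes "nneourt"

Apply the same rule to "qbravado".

The rule is to take characters alternately from the front and the back (1st, last, 2nd, 2nd-last, ...).
For "qbravado" the result is "qobdraav".

qobdraav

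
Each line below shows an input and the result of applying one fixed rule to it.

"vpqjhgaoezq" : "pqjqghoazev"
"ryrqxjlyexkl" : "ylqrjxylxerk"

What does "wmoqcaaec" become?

mcqoaceaw

The pattern: swap the first and last characters, then swap each adjacent pair of characters (1↔2, 3↔4, ...).
"wmoqcaaec" → "cmoqcaaew" → "mcqoaceaw".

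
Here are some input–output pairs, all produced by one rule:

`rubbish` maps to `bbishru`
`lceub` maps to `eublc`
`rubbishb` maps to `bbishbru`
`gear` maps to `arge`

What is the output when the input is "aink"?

Looking at the pairs, the operation is to move the first 2 characters to the end (rotate left by 2).
On "aink" that produces "nkai".

nkai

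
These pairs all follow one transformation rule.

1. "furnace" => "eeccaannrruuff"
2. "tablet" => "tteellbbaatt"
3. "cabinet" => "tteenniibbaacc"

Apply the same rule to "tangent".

What's happening: reverse the string, then double every character.
For "tangent", step one produces "tnegnat"; step two turns that into "ttnneeggnnaatt".
(Check on "furnace": → "ecanruf" → "eeccaannrruuff" ✓)

ttnneeggnnaatt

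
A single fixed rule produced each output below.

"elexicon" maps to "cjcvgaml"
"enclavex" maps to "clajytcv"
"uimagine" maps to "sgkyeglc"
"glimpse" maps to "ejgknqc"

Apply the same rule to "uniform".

slgdmpk

In each case the input is transformed by: shift every letter 2 places backward in the alphabet (wrapping around).
Applying that to "uniform" gives "slgdmpk".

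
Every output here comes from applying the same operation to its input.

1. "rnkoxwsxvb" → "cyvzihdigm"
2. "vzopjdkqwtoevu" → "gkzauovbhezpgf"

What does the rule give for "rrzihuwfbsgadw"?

The pattern: shift every letter 11 places forward in the alphabet (wrapping around).
For "rrzihuwfbsgadw" the result is "ccktsfhqmdrloh".

ccktsfhqmdrloh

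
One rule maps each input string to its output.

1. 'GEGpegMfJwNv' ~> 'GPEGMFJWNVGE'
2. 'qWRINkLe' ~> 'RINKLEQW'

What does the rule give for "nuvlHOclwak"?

The transformation: move the first 2 characters to the end (rotate left by 2), then convert every letter to uppercase.
Working it through for "nuvlHOclwak": intermediate "vlHOclwaknu", final "VLHOCLWAKNU".

VLHOCLWAKNU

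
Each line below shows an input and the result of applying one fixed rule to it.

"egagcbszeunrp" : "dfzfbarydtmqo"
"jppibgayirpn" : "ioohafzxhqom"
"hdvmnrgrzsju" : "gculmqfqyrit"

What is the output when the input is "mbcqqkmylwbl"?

In each case the input is transformed by: shift every letter 1 place backward in the alphabet (wrapping around).
Doing the same to "mbcqqkmylwbl": "labppjlxkvak".

labppjlxkvak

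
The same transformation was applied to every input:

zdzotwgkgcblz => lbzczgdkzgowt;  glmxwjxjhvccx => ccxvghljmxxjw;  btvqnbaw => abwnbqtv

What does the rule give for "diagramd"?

What's happening: move the last 2 characters to the front (rotate right by 2), then take characters alternately from the front and the back (1st, last, 2nd, 2nd-last, ...).
For "diagramd", step one produces "mddiagra"; step two turns that into "madrdgia".

madrdgia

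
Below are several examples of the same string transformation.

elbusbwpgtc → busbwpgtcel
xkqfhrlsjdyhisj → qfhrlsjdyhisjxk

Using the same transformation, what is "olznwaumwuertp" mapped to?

The transformation: move the first 2 characters to the end (rotate left by 2).
Applying that to "olznwaumwuertp" gives "znwaumwuertpol".

znwaumwuertpol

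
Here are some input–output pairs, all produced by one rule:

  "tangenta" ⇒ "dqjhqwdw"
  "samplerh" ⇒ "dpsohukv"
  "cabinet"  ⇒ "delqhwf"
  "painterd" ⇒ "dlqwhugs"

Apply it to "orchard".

What's happening: shift every letter 3 places forward in the alphabet (wrapping around), then move the first character to the end.
Starting from "orchard": after the first operation, "rufkdug"; after the second, "ufkdugr".

ufkdugr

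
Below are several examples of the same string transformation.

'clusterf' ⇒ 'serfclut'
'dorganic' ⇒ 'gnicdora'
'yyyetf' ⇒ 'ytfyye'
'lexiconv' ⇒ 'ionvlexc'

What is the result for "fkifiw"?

Each output is the input with this applied: swap the front and back halves of the string, then swap the first and last characters.
For "fkifiw", step one produces "fiwfki"; step two turns that into "iiwfkf".

iiwfkf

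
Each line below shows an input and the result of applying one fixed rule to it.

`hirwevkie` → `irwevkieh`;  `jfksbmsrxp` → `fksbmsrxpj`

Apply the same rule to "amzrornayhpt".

mzrornayhpta

The transformation: move the first character to the end.
Applying that to "amzrornayhpt" gives "mzrornayhpta".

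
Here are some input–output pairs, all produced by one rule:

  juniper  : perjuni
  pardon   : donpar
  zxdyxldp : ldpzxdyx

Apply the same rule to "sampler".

The pattern: move the last 3 characters to the front (rotate right by 3).
For "sampler" the result is "lersamp".

lersamp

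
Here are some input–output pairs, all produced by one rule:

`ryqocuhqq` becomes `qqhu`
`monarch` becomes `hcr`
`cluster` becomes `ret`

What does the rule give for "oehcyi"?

The pattern: take characters alternately from the front and the back (1st, last, 2nd, 2nd-last, ...), then keep every other character starting from the second (positions 2nd, 4th, 6th, ...).
For "oehcyi" the result is "iyc".
(Check on "cluster": → "crleuts" → "ret" ✓)

iyc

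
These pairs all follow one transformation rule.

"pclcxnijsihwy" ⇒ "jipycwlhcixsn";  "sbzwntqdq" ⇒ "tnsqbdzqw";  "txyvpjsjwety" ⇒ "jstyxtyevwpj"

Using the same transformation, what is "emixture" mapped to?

Rule — take characters alternately from the front and the back (1st, last, 2nd, 2nd-last, ...), then move the last 2 characters to the front (rotate right by 2).
Starting from "emixture": after the first operation, "eemriuxt"; after the second, "xteemriu".
(Check on "pclcxnijsihwy": → "pycwlhcixsnji" → "jipycwlhcixsn" ✓)

xteemriu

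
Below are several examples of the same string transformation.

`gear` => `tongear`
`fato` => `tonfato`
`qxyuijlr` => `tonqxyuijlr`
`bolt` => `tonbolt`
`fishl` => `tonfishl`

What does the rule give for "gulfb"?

The transformation: prepend "ton".
"gulfb" → "tongulfb".

tongulfb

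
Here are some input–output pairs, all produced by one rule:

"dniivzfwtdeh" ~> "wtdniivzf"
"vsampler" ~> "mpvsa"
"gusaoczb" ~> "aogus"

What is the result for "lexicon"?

Rule — delete the last 3 characters, then move the last 2 characters to the front (rotate right by 2).
For "lexicon", step one produces "lexi"; step two turns that into "xile".

xile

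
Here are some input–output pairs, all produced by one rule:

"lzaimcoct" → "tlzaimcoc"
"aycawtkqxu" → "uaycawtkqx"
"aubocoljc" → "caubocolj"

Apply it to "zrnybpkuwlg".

In each case the input is transformed by: move the last character to the front.
Doing the same to "zrnybpkuwlg": "gzrnybpkuwl".

gzrnybpkuwl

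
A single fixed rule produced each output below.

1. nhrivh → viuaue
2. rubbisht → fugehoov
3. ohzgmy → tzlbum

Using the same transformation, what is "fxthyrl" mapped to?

The rule is to shift every letter 13 places forward in the alphabet (wrapping around) — i.e. ROT13, then move the last 3 characters to the front (rotate right by 3).
"fxthyrl" → "skguley" → "leyskgu".
(Check on "ohzgmy": → "bumtzl" → "tzlbum" ✓)

leyskgu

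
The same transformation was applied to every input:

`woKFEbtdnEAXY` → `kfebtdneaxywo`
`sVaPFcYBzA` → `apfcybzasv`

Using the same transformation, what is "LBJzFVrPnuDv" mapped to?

jzfvrpnudvlb

Each output is the input with this applied: move the first 2 characters to the end (rotate left by 2), then convert every letter to lowercase.
For "LBJzFVrPnuDv", step one produces "JzFVrPnuDvLB"; step two turns that into "jzfvrpnudvlb".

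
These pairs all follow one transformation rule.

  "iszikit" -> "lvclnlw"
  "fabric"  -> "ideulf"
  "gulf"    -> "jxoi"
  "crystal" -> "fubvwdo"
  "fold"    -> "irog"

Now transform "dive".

Looking at the pairs, the operation is to shift every letter 3 places forward in the alphabet (wrapping around).
Doing the same to "dive": "glyh".

glyh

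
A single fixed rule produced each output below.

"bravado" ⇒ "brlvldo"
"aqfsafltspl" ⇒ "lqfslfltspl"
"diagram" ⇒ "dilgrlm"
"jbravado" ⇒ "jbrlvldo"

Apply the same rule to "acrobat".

lcroblt

The rule is to replace every "a" with "l".
Doing the same to "acrobat": "lcroblt".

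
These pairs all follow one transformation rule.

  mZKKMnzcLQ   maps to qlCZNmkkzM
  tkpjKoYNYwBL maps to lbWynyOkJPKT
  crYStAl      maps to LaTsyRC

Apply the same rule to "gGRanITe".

Looking at the pairs, the operation is to flip the case of every letter, then reverse the string.
Applying that to "gGRanITe" gives "EtiNArgG".

EtiNArgG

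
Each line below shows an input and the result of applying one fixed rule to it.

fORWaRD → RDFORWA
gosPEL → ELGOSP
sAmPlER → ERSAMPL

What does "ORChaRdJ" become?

DJORCHAR

The rule is to move the last 2 characters to the front (rotate right by 2), then convert every letter to uppercase.
On "ORChaRdJ": the first step gives "dJORChaR", and the second then gives "DJORCHAR".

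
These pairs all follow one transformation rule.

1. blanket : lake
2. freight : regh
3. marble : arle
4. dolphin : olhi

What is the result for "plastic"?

lati

Looking at the pairs, the operation is to double every character, then keep one character in every 3, starting at position 3 (positions 3rd, 6th, 9th, ...).
Starting from "plastic": after the first operation, "ppllaassttiicc"; after the second, "lati".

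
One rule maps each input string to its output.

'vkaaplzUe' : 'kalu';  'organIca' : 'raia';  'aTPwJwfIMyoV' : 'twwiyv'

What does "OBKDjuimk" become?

The rule is to keep every other character starting from the second (positions 2nd, 4th, 6th, ...), then convert every letter to lowercase.
Doing the same to "OBKDjuimk": "bdum".

bdum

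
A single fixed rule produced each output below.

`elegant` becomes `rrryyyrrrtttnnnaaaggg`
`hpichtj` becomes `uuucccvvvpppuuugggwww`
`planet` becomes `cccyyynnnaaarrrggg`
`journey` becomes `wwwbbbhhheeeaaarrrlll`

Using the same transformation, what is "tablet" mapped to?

gggnnnoooyyyrrrggg

The pattern: repeat every character 3 times, then shift every letter 13 places forward in the alphabet (wrapping around) — i.e. ROT13.
Working it through for "tablet": intermediate "tttaaabbbllleeettt", final "gggnnnoooyyyrrrggg".
(Check on "journey": → "jjjooouuurrrnnneeeyyy" → "wwwbbbhhheeeaaarrrlll" ✓)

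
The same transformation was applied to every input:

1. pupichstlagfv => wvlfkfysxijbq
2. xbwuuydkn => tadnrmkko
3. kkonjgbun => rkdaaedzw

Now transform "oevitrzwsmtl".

Rule — move the last 3 characters to the front (rotate right by 3), then shift every letter 10 places backward in the alphabet (wrapping around).
"oevitrzwsmtl" → "mtloevitrzws" → "cjbeulyjhpmi".
(Check on "xbwuuydkn": → "dknxbwuuy" → "tadnrmkko" ✓)

cjbeulyjhpmi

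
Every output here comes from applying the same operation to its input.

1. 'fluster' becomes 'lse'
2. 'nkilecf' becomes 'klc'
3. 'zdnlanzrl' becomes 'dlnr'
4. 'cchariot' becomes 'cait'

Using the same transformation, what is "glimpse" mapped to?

lms

Each output is the input with this applied: keep every other character starting from the second (positions 2nd, 4th, 6th, ...).
Applying that to "glimpse" gives "lms".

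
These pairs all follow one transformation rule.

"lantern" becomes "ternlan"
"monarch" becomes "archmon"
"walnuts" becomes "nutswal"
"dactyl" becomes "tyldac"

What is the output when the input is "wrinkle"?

nklewri

The pattern: move the first 3 characters to the end (rotate left by 3).
Applying that to "wrinkle" gives "nklewri".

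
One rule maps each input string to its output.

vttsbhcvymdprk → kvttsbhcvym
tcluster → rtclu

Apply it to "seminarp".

Looking at the pairs, the operation is to move the last character to the front, then delete the last 3 characters.
Applying both steps to "seminarp": "pseminar", then "psemi".

psemi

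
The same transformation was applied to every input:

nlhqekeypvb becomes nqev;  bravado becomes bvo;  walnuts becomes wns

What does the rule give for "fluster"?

fsr

Each output is the input with this applied: keep one character in every 3, starting at position 1 (positions 1st, 4th, 7th, ...).
Applying that to "fluster" gives "fsr".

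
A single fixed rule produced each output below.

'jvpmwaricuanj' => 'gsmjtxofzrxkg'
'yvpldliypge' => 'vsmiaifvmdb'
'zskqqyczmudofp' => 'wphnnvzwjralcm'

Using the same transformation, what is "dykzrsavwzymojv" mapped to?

The pattern: shift every letter 3 places backward in the alphabet (wrapping around).
Applying that to "dykzrsavwzymojv" gives "avhwopxstwvjlgs".

avhwopxstwvjlgs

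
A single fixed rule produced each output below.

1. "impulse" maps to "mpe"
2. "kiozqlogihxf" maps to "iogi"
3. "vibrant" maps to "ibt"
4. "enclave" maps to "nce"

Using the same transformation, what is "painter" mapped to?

Looking at the pairs, the operation is to swap each adjacent pair of characters (1↔2, 3↔4, ...), then keep one character in every 3, starting at position 1 (positions 1st, 4th, 7th, ...).
Applying both steps to "painter": "apnietr", then "air".

air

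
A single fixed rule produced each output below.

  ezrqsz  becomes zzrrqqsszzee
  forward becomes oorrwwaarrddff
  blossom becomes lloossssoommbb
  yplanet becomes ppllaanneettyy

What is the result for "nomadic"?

Rule — double every character, then move the first 2 characters to the end (rotate left by 2).
Working it through for "nomadic": intermediate "nnoommaaddiicc", final "oommaaddiiccnn".

oommaaddiiccnn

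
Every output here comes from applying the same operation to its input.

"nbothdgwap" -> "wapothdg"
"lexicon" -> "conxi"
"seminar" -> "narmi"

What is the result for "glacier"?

Each output is the input with this applied: delete the first 2 characters, then move the last 3 characters to the front (rotate right by 3).
For "glacier", step one produces "acier"; step two turns that into "ierac".
(Check on "seminar": → "minar" → "narmi" ✓)

ierac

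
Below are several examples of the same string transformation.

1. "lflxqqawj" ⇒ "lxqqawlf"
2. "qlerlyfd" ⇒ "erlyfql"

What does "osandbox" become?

andboos

Rule — delete the last character, then move the first 2 characters to the end (rotate left by 2).
Applying that to "osandbox" gives "andboos".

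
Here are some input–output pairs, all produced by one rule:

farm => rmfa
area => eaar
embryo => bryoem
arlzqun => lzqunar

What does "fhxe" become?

xefh

The pattern: move the first 2 characters to the end (rotate left by 2).
So "fhxe" becomes "xefh".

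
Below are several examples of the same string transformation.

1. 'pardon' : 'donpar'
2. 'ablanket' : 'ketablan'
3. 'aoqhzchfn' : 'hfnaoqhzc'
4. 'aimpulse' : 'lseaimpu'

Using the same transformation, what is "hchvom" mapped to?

Rule — move the last 3 characters to the front (rotate right by 3).
Doing the same to "hchvom": "vomhch".

vomhch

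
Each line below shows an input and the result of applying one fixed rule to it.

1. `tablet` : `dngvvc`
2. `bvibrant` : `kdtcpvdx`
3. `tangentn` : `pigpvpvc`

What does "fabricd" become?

The rule is to move the first 2 characters to the end (rotate left by 2), then shift every letter 2 places forward in the alphabet (wrapping around).
Working it through for "fabricd": intermediate "bricdfa", final "dtkefhc".

dtkefhc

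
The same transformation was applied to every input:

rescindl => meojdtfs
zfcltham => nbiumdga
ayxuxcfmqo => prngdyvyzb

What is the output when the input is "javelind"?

Looking at the pairs, the operation is to shift every letter 1 place forward in the alphabet (wrapping around), then reverse the string.
"javelind" → "eojmfwbk".

eojmfwbk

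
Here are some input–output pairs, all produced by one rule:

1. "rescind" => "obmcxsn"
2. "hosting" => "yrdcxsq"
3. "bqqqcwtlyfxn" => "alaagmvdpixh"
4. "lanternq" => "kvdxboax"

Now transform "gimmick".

sqwwmsu

In each case the input is transformed by: shift every letter 10 places forward in the alphabet (wrapping around), then swap each adjacent pair of characters (1↔2, 3↔4, ...).
Starting from "gimmick": after the first operation, "qswwsmu"; after the second, "sqwwmsu".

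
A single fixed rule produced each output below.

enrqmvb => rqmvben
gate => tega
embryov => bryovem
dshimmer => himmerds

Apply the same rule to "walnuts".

lnutswa

What's happening: move the first 2 characters to the end (rotate left by 2).
On "walnuts" that produces "lnutswa".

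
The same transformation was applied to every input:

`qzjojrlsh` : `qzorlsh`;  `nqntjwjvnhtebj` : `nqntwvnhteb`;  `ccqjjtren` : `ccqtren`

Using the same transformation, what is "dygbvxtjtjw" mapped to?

The transformation: remove every "j".
"dygbvxtjtjw" → "dygbvxttw".

dygbvxttw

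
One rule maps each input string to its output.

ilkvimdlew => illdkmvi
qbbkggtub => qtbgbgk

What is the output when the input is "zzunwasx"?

zazwun

Rule — delete the last 2 characters, then take characters alternately from the front and the back (1st, last, 2nd, 2nd-last, ...).
"zzunwasx" → "zazwun".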